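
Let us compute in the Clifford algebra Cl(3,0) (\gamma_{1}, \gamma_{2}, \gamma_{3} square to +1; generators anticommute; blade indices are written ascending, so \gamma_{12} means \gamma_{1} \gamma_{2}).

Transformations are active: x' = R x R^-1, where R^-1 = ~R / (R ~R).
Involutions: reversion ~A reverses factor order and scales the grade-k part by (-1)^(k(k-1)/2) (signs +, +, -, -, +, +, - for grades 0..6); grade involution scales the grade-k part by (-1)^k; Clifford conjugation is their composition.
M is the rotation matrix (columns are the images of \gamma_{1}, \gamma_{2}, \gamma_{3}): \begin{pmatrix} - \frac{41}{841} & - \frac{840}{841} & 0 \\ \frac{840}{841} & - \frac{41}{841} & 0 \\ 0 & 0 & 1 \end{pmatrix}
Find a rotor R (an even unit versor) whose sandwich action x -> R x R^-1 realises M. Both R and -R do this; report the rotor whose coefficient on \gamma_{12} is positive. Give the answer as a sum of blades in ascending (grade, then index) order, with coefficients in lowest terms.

Method: write R = a + b12*\gamma_{12} + b13*\gamma_{13} + b23*\gamma_{23} with a^2 + b12^2 + b13^2 + b23^2 = 1 (so R^-1 = ~R). Expanding the columns R e_j ~R gives tr M = 4a^2 - 1 and, from the antisymmetric part, M21 - M12 = -4a*b12, M13 - M31 = 4a*b13, M32 - M23 = -4a*b23.
Here tr M = \frac{759}{841}, so a^2 = (1 + tr M)/4 = \frac{400}{841} and a = ±\frac{20}{29}. Taking a = \frac{20}{29}: M21 - M12 = \frac{1680}{841}, M13 - M31 = 0, M32 - M23 = 0, giving b12 = -\frac{21}{29}, b13 = 0, b23 = 0, i.e. R = \frac{20}{29} - \frac{21}{29} \gamma_{12}.
Its \gamma_{12} coefficient is negative, so report the other preimage -R.
Answer: -\frac{20}{29} + \frac{21}{29} \gamma_{12}. Sheet selection: the two-to-one cover makes ±R indistinguishable at the matrix level (trace \frac{759}{841}), so uniqueness comes from the required sign on \gamma_{12}.


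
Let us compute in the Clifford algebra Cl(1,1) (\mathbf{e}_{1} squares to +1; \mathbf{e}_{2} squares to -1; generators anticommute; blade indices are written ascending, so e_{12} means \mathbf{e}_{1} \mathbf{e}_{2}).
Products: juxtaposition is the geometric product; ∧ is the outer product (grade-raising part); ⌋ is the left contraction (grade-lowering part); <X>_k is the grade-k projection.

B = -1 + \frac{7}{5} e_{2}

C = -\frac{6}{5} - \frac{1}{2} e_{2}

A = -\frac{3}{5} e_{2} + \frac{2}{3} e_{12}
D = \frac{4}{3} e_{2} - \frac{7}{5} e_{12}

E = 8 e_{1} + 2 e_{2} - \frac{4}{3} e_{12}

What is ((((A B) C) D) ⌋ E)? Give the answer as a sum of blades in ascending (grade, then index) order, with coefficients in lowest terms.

step 1: \frac{21}{25} - \frac{14}{15} e_{1} + \frac{3}{5} e_{2} - \frac{2}{3} e_{12}
step 2: -\frac{177}{250} + \frac{59}{75} e_{1} - \frac{57}{50} e_{2} + \frac{19}{15} e_{12}
step 3: -\frac{19}{75} - \frac{209}{2250} e_{1} - \frac{767}{375} e_{2} + \frac{22951}{11250} e_{12}
step 4: \frac{10588}{16875} + \frac{788}{1125} e_{1} - \frac{1292}{3375} e_{2} + \frac{76}{225} e_{12}
Answer: \frac{10588}{16875} + \frac{788}{1125} e_{1} - \frac{1292}{3375} e_{2} + \frac{76}{225} e_{12}


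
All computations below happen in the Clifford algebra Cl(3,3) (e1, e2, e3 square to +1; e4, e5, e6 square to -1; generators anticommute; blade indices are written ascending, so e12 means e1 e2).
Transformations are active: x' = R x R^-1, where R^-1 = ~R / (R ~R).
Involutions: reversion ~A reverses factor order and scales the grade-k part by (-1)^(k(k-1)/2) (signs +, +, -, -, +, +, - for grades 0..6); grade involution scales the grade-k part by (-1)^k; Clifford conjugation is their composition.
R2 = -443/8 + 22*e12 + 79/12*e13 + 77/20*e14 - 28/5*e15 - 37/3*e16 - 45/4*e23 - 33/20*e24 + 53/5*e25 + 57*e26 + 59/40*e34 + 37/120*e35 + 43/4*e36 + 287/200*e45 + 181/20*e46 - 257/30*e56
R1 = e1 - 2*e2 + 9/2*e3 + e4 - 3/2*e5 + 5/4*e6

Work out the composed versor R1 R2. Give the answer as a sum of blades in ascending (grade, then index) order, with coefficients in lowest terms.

Distribute over the terms of R1 (each basis-blade product reordered to ascending indices, repeated generators contracted through their squares):
(e1) R2 = -443/8*e1 + 22*e2 + 79/12*e3 + 77/20*e4 - 28/5*e5 - 37/3*e6 - 45/4*e123 - 33/20*e124 + 53/5*e125 + 57*e126 + 59/40*e134 + 37/120*e135 + 43/4*e136 + 287/200*e145 + 181/20*e146 - 257/30*e156
(-2*e2) R2 = 44*e1 + 443/4*e2 + 45/2*e3 + 33/10*e4 - 106/5*e5 - 114*e6 + 79/6*e123 + 77/10*e124 - 56/5*e125 - 74/3*e126 - 59/20*e234 - 37/60*e235 - 43/2*e236 - 287/100*e245 - 181/10*e246 + 257/15*e256
(9/2*e3) R2 = -237/8*e1 + 405/8*e2 - 3987/16*e3 + 531/80*e4 + 111/80*e5 + 387/8*e6 + 99*e123 - 693/40*e134 + 126/5*e135 + 111/2*e136 + 297/40*e234 - 477/10*e235 - 513/2*e236 + 2583/400*e345 + 1629/40*e346 - 771/20*e356
(e4) R2 = 77/20*e1 - 33/20*e2 + 59/40*e3 - 443/8*e4 - 287/200*e5 - 181/20*e6 + 22*e124 + 79/12*e134 + 28/5*e145 + 37/3*e146 - 45/4*e234 - 53/5*e245 - 57*e246 - 37/120*e345 - 43/4*e346 - 257/30*e456
(-3/2*e5) R2 = 42/5*e1 - 159/10*e2 - 37/80*e3 - 861/400*e4 + 1329/16*e5 - 257/20*e6 - 33*e125 - 79/8*e135 - 231/40*e145 - 37/2*e156 + 135/8*e235 + 99/40*e245 + 171/2*e256 - 177/80*e345 + 129/8*e356 + 543/40*e456
(5/4*e6) R2 = -185/12*e1 + 285/4*e2 + 215/16*e3 + 181/16*e4 - 257/24*e5 - 2215/32*e6 + 55/2*e126 + 395/48*e136 + 77/16*e146 - 7*e156 - 225/16*e236 - 33/16*e246 + 53/4*e256 + 59/32*e346 + 37/96*e356 + 287/160*e456
Summing the partial products and collecting blades:
Answer: -265/6*e1 + 9483/40*e2 - 49357/240*e3 - 12971/400*e4 + 3413/75*e5 - 81157/480*e6 + 1211/12*e123 + 561/20*e124 - 168/5*e125 + 359/6*e126 - 139/15*e134 + 469/30*e135 + 3575/48*e136 + 63/50*e145 + 6287/240*e146 - 511/15*e156 - 271/40*e234 - 3773/120*e235 - 4673/16*e236 - 2199/200*e245 - 6173/80*e246 + 6953/60*e256 + 1181/300*e345 + 5091/160*e346 - 10579/480*e356 + 653/96*e456


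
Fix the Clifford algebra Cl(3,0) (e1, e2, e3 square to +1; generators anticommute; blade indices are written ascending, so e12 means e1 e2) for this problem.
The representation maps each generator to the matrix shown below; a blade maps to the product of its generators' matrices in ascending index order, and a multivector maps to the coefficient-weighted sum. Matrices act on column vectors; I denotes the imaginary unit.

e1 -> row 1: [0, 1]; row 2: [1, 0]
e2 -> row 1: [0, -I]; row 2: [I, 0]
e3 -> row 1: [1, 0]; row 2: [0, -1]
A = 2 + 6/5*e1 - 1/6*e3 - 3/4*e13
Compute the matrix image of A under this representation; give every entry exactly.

Bivector images (products of the table entries): rho(e13) = rho(e1)rho(e3) = row 1: [0, -1]; row 2: [1, 0].
M = (2)*1 + (6/5)*rho(e1) + (-1/6)*rho(e3) + (-3/4)*rho(e13), summed entrywise (1 is the identity matrix):
Answer: row 1: [11/6, 39/20]; row 2: [9/20, 13/6]


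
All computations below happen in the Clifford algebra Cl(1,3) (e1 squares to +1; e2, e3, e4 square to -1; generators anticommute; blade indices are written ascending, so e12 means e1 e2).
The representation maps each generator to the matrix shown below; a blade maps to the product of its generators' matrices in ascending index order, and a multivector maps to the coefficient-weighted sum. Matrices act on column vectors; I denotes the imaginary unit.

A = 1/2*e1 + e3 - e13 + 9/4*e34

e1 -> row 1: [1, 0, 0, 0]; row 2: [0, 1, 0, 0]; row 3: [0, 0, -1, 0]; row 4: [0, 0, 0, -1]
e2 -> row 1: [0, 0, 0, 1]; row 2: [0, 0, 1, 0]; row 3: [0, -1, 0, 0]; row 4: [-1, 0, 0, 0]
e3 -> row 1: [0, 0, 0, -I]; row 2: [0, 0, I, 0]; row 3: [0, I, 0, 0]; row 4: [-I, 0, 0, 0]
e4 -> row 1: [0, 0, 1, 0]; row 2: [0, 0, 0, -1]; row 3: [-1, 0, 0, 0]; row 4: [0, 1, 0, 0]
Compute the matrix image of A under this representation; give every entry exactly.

Bivector images (products of the table entries): rho(e13) = rho(e1)rho(e3) = row 1: [0, 0, 0, -I]; row 2: [0, 0, I, 0]; row 3: [0, -I, 0, 0]; row 4: [I, 0, 0, 0]; rho(e34) = rho(e3)rho(e4) = row 1: [0, -I, 0, 0]; row 2: [-I, 0, 0, 0]; row 3: [0, 0, 0, -I]; row 4: [0, 0, -I, 0].
M = (1/2)*rho(e1) + (1)*rho(e3) + (-1)*rho(e13) + (9/4)*rho(e34), summed entrywise:
Answer: row 1: [1/2, -9*I/4, 0, 0]; row 2: [-9*I/4, 1/2, 0, 0]; row 3: [0, 2*I, -1/2, -9*I/4]; row 4: [-2*I, 0, -9*I/4, -1/2]


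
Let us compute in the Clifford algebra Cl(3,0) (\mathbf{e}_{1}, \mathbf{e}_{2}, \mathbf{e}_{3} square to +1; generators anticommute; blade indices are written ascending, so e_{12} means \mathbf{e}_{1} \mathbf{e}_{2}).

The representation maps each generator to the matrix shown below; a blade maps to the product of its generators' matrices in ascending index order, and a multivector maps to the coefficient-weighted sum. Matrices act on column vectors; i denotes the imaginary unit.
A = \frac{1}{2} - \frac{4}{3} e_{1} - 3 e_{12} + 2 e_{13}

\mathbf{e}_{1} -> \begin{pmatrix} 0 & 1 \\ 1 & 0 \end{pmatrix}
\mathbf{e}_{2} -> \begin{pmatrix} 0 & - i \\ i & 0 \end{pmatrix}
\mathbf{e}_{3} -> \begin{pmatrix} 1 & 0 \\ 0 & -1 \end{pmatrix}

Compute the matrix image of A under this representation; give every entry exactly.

Bivector images (products of the table entries): rho(e_{12}) = rho(\mathbf{e}_{1})rho(\mathbf{e}_{2}) = \begin{pmatrix} i & 0 \\ 0 & - i \end{pmatrix}; rho(e_{13}) = rho(\mathbf{e}_{1})rho(\mathbf{e}_{3}) = \begin{pmatrix} 0 & -1 \\ 1 & 0 \end{pmatrix}.
M = (\frac{1}{2})*1 + (-\frac{4}{3})*rho(e_{1}) + (-3)*rho(e_{12}) + (2)*rho(e_{13}), summed entrywise (1 is the identity matrix):
Answer: \begin{pmatrix} \frac{1}{2} - 3 i & - \frac{10}{3} \\ \frac{2}{3} & \frac{1}{2} + 3 i \end{pmatrix}


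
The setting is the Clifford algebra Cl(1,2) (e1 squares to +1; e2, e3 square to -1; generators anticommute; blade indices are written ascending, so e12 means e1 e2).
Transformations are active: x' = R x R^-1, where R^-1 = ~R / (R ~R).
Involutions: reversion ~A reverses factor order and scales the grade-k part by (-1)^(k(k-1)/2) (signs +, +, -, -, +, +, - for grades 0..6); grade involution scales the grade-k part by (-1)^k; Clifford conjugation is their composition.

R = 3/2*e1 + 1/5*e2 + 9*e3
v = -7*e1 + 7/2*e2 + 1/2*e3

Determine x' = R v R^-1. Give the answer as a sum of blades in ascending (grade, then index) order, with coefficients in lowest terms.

~R = 3/2*e1 + 1/5*e2 + 9*e3, and R ~R = -7879/100, so R^-1 = ~R / (-7879/100).
R v = -157/10 + 133/20*e12 + 255/4*e13 - 157/5*e23
Answer: 59863/7879*e1 - 53897/15758*e2 + 48641/15758*e3


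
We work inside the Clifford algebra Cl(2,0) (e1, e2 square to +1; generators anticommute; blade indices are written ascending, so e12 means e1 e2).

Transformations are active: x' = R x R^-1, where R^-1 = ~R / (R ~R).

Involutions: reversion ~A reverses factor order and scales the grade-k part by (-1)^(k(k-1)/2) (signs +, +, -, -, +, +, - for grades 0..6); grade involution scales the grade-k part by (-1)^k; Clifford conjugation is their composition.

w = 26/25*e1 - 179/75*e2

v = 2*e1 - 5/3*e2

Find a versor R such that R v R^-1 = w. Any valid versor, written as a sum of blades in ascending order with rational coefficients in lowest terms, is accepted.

Why this works: both vectors square to 61/9, so q(v) = q(w) and R = v + w = 76/25*e1 - 304/75*e2 carries v to w — its own direction survives, the complement (v - w)/2 flips.
Answer: 76/25*e1 - 304/75*e2


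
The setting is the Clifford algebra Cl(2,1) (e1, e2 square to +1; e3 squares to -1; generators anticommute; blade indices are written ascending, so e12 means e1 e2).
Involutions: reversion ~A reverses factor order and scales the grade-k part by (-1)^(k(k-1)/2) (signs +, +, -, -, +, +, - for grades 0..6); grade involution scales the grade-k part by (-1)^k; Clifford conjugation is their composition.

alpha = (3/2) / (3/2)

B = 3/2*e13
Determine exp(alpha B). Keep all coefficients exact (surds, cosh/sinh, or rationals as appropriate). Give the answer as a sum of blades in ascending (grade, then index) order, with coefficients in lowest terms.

B^2 = (3/2)^2*(e13)^2 = 9/4*(+1) = 9/4 (a basis 2-blade squares to minus the product of its generators' squares).
B^2 = 9/4 — the series telescopes hyperbolically here: l = 3/2, alpha*l = 3/2, so exp(alpha B) = cosh(3/2) + (sinh(3/2)/(3/2))*B = cosh(3/2) + (2*sinh(3/2)/3)*B.
Answer: cosh(3/2) + sinh(3/2)*e13


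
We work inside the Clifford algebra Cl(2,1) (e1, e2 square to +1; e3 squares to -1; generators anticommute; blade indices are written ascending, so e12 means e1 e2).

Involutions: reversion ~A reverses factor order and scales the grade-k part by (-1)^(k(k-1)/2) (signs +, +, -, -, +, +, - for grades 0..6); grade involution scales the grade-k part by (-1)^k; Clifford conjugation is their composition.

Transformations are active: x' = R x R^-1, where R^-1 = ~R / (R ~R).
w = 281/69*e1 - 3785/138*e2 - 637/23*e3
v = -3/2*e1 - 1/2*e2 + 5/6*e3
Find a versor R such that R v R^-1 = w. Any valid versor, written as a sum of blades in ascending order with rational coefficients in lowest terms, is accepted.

R = v + w = 355/138*e1 - 1927/69*e2 - 3707/138*e3 works: the equal norms (65/36) guarantee its sandwich swaps v into w.
Answer: 355/138*e1 - 1927/69*e2 - 3707/138*e3


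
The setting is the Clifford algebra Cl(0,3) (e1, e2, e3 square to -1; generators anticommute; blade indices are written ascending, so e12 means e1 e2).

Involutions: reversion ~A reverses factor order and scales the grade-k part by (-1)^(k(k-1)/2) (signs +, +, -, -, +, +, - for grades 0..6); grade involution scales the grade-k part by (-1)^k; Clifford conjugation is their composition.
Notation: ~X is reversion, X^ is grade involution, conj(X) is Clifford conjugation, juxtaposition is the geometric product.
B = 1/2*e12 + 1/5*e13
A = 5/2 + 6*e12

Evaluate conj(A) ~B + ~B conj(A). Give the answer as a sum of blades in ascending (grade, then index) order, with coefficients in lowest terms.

first term: -3 - 5/4*e12 - 1/2*e13 + 6/5*e23
second term: -3 - 5/4*e12 - 1/2*e13 - 6/5*e23
Answer: -6 - 5/2*e12 - e13


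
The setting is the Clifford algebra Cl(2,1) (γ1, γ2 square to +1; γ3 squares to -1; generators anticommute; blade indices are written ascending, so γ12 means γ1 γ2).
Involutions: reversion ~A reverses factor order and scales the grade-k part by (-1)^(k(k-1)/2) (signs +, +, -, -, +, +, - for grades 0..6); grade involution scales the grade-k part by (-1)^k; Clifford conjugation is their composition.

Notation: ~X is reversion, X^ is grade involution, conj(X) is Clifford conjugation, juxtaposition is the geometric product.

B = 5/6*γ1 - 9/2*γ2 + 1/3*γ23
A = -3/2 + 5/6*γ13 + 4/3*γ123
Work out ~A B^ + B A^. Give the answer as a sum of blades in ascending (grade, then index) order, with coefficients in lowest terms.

first term: 29/36*γ1 - 27/4*γ2 - 25/36*γ3 - 5/18*γ12 + 6*γ13 + 11/18*γ23 + 15/4*γ123
second term: -61/36*γ1 + 27/4*γ2 + 25/36*γ3 - 5/18*γ12 - 6*γ13 - 29/18*γ23 + 15/4*γ123
Answer: -8/9*γ1 - 5/9*γ12 - γ23 + 15/2*γ123


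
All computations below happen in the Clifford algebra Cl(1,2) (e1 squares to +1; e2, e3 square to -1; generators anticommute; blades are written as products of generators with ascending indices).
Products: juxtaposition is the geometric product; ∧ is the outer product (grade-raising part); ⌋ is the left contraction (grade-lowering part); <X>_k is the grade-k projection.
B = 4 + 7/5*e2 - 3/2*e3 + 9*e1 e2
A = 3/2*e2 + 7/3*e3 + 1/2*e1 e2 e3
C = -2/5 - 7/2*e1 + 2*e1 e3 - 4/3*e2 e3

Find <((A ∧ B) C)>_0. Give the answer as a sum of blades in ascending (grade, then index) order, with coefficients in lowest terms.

step 1: 6*e2 + 28/3*e3 - 331/60*e2 e3 + 23*e1 e2 e3
step 2: -331/45 + 148/3*e1 - 2738/45*e2 + 64/15*e3 + 961/30*e1 e2 + 98/3*e1 e3 - 5872/75*e2 e3 - 227/120*e1 e2 e3
step 3: -331/45
Answer: -331/45


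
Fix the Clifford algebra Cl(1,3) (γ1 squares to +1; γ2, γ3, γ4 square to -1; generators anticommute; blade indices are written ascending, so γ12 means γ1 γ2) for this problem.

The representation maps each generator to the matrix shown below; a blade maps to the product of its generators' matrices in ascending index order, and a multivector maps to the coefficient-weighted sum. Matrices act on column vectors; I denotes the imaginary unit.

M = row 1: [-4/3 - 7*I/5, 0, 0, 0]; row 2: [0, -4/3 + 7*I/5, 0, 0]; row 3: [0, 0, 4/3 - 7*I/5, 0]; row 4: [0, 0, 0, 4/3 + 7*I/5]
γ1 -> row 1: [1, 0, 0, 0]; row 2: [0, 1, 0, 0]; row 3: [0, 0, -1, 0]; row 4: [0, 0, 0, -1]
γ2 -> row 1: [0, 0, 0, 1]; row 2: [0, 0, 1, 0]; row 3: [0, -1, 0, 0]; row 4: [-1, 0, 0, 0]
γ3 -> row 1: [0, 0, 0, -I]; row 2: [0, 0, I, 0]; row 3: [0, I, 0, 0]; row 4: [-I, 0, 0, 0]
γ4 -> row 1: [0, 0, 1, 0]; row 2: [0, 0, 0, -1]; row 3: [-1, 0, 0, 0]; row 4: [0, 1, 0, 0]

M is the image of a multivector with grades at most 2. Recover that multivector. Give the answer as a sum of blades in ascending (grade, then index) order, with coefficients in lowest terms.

Method: the blade images are trace-orthogonal — tr(rho(e_A) rho(e_B)^-1) = 4 if A = B and 0 otherwise — and rho(e_A)^-1 = (e_A)^2 * rho(e_A) with (e_A)^2 = +1 or -1, so the coefficient of e_A in the preimage is (e_A)^2 * tr(M rho(e_A))/4.
Nonzero projections over blades of grade <= 2: γ1: (γ1)^2 = +1, tr(M rho(γ1)) = -16/3, coefficient -4/3; γ23: (γ23)^2 = -1, tr(M rho(γ23)) = -28/5, coefficient 7/5. Every other blade of grade <= 2 projects to 0.
Answer: -4/3*γ1 + 7/5*γ23


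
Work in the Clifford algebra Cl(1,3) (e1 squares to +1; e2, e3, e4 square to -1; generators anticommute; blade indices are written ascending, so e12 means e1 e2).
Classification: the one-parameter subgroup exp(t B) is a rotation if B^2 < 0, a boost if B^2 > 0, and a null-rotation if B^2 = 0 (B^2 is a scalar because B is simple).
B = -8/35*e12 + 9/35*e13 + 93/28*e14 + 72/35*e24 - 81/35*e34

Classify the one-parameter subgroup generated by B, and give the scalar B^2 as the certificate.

B^2 term by term: the squares give (-8/35)^2*(e12)^2 + (9/35)^2*(e13)^2 + (93/28)^2*(e14)^2 + (72/35)^2*(e24)^2 + (-81/35)^2*(e34)^2 = 64/1225*(+1) + 81/1225*(+1) + 8649/784*(+1) + 5184/1225*(-1) + 6561/1225*(-1) = 25/16 (each basis 2-blade squares to minus the product of its generators' squares); cross terms between blades sharing an index anticommute and cancel; the commuting (index-disjoint) pairs give grade-4 terms 2*c*c'*(blade product), which cancel blade by blade — e1234: 1296/1225 - 1296/1225 = 0 — confirming B is simple. So B^2 = 25/16.
Answer: boost, certificate B^2 = 25/16. Note: conjugating B changes its blade decomposition but never the scalar B^2 = 25/16, whose sign settles the classification.


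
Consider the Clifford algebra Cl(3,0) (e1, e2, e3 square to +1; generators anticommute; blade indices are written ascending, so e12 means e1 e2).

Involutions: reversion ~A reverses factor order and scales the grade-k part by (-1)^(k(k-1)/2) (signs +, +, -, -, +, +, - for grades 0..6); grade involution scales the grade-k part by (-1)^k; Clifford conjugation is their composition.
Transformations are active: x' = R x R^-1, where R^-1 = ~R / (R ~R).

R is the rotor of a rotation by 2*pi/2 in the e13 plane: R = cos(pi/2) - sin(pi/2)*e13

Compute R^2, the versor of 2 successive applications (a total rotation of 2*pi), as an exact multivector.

Rotor phase runs at HALF the rotation angle; powers of one rotor simply add phase, so after 2 steps in e13 the phase is 2*pi/2 = pi and R^2 = cos(pi) - sin(pi)*e13.
cos(pi) = -1 and sin(pi) = 0, so R^2 = -1. The total rotation 2*pi is 1 full turn, so every vector returns to itself, yet the rotor is -1, on the OTHER sheet of the double cover (an odd number of 2*pi turns).
Answer: -1


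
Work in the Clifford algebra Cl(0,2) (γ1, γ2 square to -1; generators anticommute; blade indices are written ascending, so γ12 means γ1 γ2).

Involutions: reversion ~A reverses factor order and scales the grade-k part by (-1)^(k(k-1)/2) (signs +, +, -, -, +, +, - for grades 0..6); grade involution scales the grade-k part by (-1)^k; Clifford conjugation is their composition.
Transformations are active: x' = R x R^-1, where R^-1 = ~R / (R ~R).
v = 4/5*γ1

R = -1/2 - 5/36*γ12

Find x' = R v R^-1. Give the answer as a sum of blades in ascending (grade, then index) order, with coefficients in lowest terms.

~R = -1/2 + 5/36*γ12, and R ~R = 349/1296, so R^-1 = ~R / (349/1296).
R v = -2/5*γ1 - 1/9*γ2
Answer: 1196/1745*γ1 + 144/349*γ2


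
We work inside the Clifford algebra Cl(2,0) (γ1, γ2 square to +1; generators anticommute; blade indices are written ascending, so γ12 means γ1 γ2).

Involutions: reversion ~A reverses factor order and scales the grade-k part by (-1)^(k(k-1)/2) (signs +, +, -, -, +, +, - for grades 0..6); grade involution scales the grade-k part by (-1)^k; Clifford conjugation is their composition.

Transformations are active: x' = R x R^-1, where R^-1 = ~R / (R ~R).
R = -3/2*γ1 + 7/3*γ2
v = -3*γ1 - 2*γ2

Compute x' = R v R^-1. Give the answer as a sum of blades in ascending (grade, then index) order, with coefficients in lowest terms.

~R = -3/2*γ1 + 7/3*γ2, and R ~R = 277/36, so R^-1 = ~R / (277/36).
R v = -1/6 + 10*γ12
Answer: 849/277*γ1 + 526/277*γ2


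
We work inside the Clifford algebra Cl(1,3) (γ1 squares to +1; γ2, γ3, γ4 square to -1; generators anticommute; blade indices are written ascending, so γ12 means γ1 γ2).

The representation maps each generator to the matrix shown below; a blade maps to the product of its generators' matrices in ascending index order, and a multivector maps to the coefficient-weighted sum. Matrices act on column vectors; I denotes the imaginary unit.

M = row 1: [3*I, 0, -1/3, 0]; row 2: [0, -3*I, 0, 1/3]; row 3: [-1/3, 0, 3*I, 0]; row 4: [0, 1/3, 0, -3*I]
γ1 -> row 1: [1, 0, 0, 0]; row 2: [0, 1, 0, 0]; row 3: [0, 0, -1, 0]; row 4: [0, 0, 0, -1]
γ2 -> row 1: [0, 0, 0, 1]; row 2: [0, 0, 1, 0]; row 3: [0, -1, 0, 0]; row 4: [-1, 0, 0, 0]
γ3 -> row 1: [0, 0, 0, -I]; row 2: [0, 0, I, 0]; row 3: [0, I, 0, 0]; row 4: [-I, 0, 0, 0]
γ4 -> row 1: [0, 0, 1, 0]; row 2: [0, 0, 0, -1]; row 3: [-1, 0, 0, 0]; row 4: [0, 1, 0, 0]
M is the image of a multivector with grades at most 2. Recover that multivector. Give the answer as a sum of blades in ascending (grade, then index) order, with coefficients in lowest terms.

Method: the blade images are trace-orthogonal — tr(rho(e_A) rho(e_B)^-1) = 4 if A = B and 0 otherwise — and rho(e_A)^-1 = (e_A)^2 * rho(e_A) with (e_A)^2 = +1 or -1, so the coefficient of e_A in the preimage is (e_A)^2 * tr(M rho(e_A))/4.
Nonzero projections over blades of grade <= 2: γ14: (γ14)^2 = +1, tr(M rho(γ14)) = -4/3, coefficient -1/3; γ23: (γ23)^2 = -1, tr(M rho(γ23)) = 12, coefficient -3. Every other blade of grade <= 2 projects to 0.
Answer: -1/3*γ14 - 3*γ23


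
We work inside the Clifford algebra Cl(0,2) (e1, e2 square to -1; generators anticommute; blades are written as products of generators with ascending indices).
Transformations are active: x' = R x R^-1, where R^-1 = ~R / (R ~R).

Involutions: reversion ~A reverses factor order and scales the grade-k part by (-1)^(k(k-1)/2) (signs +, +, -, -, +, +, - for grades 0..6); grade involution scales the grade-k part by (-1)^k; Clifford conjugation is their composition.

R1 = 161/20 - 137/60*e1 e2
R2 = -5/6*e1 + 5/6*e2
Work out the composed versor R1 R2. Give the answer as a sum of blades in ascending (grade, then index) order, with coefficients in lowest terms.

Distribute over the terms of R1 (each basis-blade product reordered to ascending indices, repeated generators contracted through their squares):
(161/20) R2 = -161/24*e1 + 161/24*e2
(-137/60*e1 e2) R2 = 137/72*e1 + 137/72*e2
Summing the partial products and collecting blades:
Answer: -173/36*e1 + 155/18*e2


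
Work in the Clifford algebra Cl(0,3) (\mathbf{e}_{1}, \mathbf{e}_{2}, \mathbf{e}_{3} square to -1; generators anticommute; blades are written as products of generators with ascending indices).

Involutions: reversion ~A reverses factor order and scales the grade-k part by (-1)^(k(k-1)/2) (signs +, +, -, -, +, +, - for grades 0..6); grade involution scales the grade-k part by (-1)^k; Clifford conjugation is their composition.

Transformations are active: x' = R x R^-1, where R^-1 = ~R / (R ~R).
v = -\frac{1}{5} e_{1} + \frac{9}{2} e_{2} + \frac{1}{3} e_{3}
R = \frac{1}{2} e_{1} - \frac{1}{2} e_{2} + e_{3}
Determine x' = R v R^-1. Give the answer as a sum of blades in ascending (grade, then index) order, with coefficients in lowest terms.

~R = \frac{1}{2} e_{1} - \frac{1}{2} e_{2} + e_{3}, and R ~R = -\frac{3}{2}, so R^-1 = ~R / (-\frac{3}{2}).
R v = \frac{121}{60} + \frac{43}{20} e_{1} e_{2} + \frac{11}{30} e_{1} e_{3} - \frac{14}{3} e_{2} e_{3}
Answer: -\frac{103}{90} e_{1} - \frac{142}{45} e_{2} - \frac{136}{45} e_{3}


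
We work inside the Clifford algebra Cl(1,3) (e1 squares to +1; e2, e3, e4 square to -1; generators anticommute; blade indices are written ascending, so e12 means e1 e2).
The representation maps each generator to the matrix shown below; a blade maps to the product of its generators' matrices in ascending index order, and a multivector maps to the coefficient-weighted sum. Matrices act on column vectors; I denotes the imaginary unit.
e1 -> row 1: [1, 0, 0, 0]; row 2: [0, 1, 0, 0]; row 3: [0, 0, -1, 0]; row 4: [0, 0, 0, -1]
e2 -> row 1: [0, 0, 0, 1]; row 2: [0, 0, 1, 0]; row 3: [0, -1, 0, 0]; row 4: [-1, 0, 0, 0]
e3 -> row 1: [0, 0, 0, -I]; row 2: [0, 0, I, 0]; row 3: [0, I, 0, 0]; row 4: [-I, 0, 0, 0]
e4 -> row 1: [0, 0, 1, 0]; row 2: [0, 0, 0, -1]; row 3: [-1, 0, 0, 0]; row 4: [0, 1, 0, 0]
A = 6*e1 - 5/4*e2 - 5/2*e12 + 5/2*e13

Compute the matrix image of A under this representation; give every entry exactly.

Bivector images (products of the table entries): rho(e12) = rho(e1)rho(e2) = row 1: [0, 0, 0, 1]; row 2: [0, 0, 1, 0]; row 3: [0, 1, 0, 0]; row 4: [1, 0, 0, 0]; rho(e13) = rho(e1)rho(e3) = row 1: [0, 0, 0, -I]; row 2: [0, 0, I, 0]; row 3: [0, -I, 0, 0]; row 4: [I, 0, 0, 0].
M = (6)*rho(e1) + (-5/4)*rho(e2) + (-5/2)*rho(e12) + (5/2)*rho(e13), summed entrywise:
Answer: row 1: [6, 0, 0, -15/4 - 5*I/2]; row 2: [0, 6, -15/4 + 5*I/2, 0]; row 3: [0, -5/4 - 5*I/2, -6, 0]; row 4: [-5/4 + 5*I/2, 0, 0, -6]


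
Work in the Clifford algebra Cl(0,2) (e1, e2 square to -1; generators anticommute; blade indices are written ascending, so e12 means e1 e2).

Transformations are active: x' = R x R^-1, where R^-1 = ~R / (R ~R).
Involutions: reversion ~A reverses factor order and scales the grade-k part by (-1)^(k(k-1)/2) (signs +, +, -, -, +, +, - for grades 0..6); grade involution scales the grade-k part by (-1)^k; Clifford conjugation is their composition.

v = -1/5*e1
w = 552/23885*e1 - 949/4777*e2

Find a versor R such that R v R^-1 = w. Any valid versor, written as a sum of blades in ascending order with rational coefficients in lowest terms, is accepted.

The midline construction: v and w both square to -1/25, so reflecting in their sum -845/4777*e1 - 949/4777*e2 exchanges them.
Answer: -845/4777*e1 - 949/4777*e2


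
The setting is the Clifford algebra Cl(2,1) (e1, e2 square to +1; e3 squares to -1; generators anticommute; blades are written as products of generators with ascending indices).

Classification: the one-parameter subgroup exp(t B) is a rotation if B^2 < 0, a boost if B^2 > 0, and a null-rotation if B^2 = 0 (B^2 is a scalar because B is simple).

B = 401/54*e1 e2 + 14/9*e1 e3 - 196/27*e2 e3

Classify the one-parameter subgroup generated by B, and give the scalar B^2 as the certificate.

B^2 term by term: the squares give (401/54)^2*(e1 e2)^2 + (14/9)^2*(e1 e3)^2 + (-196/27)^2*(e2 e3)^2 = 160801/2916*(-1) + 196/81*(+1) + 38416/729*(+1) = -1/36 (each basis 2-blade squares to minus the product of its generators' squares); cross terms between blades sharing an index anticommute and cancel. So B^2 = -1/36.
Answer: rotation, certificate B^2 = -1/36. Key observation: B^2 = -1/36 is a conjugation invariant, so its sign decides the class regardless of the surface form of B.


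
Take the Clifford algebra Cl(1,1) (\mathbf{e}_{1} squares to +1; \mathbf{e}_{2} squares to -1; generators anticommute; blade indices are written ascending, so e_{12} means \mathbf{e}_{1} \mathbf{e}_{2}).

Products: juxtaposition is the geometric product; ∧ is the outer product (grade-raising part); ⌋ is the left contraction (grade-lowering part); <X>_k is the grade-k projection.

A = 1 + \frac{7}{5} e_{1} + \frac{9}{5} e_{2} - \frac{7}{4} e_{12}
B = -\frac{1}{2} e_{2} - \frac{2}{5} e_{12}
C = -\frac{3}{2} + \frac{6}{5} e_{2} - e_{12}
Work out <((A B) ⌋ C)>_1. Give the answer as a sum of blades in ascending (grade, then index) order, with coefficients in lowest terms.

step 1: \frac{8}{5} - \frac{319}{200} e_{1} - \frac{53}{50} e_{2} - \frac{11}{10} e_{12}
step 2: -\frac{7}{250} + \frac{53}{50} e_{1} + \frac{703}{200} e_{2} - \frac{8}{5} e_{12}
step 3: \frac{53}{50} e_{1} + \frac{703}{200} e_{2}
Answer: \frac{53}{50} e_{1} + \frac{703}{200} e_{2}


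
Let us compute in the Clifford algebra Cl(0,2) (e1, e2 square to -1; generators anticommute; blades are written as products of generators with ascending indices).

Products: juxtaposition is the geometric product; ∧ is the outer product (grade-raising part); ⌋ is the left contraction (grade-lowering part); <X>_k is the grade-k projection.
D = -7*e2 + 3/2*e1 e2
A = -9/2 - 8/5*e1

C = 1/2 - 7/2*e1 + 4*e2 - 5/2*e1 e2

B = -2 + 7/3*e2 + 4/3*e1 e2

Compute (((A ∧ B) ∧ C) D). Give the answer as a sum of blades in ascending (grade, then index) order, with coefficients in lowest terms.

step 1: 9 + 16/5*e1 - 21/2*e2 - 146/15*e1 e2
step 2: 9/2 - 299/10*e1 + 123/4*e2 - 3079/60*e1 e2
step 3: 11689/40 - 37571/120*e1 + 267/20*e2 + 4321/20*e1 e2
Answer: 11689/40 - 37571/120*e1 + 267/20*e2 + 4321/20*e1 e2


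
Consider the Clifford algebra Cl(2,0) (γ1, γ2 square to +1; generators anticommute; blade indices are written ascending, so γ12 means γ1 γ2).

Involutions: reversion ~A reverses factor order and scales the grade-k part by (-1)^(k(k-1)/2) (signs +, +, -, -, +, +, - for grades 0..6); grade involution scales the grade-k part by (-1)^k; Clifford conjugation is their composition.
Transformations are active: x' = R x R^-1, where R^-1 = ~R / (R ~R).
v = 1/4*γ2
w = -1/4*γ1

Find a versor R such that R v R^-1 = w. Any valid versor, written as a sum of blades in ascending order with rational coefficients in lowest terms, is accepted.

Reasoning: v^2 = w^2 = 1/16 since conjugation preserves the quadratic form; R = v + w = -1/4*γ1 + 1/4*γ2 is then valid when invertible, keeping its own part and reversing (v - w)/2.
Answer: -1/4*γ1 + 1/4*γ2


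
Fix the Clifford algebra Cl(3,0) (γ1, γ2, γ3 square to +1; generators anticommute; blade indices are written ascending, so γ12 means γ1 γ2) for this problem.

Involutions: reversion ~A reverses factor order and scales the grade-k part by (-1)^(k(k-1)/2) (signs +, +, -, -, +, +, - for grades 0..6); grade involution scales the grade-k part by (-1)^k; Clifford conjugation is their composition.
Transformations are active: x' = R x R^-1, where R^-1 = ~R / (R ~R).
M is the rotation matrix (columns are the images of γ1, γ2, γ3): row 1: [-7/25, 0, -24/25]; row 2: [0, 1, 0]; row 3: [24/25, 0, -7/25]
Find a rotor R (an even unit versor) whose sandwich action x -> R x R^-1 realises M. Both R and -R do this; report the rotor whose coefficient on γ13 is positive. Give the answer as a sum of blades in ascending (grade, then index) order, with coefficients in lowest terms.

Method: write R = a + b12*γ12 + b13*γ13 + b23*γ23 with a^2 + b12^2 + b13^2 + b23^2 = 1 (so R^-1 = ~R). Expanding the columns R e_j ~R gives tr M = 4a^2 - 1 and, from the antisymmetric part, M21 - M12 = -4a*b12, M13 - M31 = 4a*b13, M32 - M23 = -4a*b23.
Here tr M = 11/25, so a^2 = (1 + tr M)/4 = 9/25 and a = ±3/5. Taking a = 3/5: M21 - M12 = 0, M13 - M31 = -48/25, M32 - M23 = 0, giving b12 = 0, b13 = -4/5, b23 = 0, i.e. R = 3/5 - 4/5*γ13.
Its γ13 coefficient is negative, so report the other preimage -R.
Answer: -3/5 + 4/5*γ13. Why the constraint matters: R and -R act identically through the sandwich — M has trace 11/25 either way — so only the sign condition on γ13 picks one of the two preimages.


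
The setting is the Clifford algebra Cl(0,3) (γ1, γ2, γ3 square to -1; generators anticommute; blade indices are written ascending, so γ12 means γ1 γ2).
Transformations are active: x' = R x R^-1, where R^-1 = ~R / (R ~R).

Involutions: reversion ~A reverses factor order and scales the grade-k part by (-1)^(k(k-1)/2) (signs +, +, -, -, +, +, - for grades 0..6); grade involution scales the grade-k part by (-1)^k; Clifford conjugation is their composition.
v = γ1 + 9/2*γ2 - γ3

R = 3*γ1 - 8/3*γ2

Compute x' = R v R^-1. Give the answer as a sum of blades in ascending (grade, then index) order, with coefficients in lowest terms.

~R = 3*γ1 - 8/3*γ2, and R ~R = -145/9, so R^-1 = ~R / (-145/9).
R v = 9 + 97/6*γ12 - 3*γ13 + 8/3*γ23
Answer: -631/145*γ1 - 441/290*γ2 + γ3


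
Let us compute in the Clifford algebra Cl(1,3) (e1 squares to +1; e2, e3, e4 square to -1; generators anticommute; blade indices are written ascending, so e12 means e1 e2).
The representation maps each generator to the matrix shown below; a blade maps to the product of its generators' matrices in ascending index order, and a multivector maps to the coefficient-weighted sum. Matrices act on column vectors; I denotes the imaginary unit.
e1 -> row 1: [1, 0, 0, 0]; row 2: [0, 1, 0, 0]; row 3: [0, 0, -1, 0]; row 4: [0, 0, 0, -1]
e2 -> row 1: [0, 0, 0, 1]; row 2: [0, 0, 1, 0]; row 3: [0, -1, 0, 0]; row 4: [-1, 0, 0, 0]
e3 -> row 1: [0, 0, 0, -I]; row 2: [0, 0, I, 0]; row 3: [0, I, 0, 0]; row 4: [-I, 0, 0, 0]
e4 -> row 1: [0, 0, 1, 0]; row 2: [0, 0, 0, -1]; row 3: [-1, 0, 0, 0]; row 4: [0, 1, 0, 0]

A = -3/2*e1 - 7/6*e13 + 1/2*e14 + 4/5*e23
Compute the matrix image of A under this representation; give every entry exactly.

Bivector images (products of the table entries): rho(e13) = rho(e1)rho(e3) = row 1: [0, 0, 0, -I]; row 2: [0, 0, I, 0]; row 3: [0, -I, 0, 0]; row 4: [I, 0, 0, 0]; rho(e14) = rho(e1)rho(e4) = row 1: [0, 0, 1, 0]; row 2: [0, 0, 0, -1]; row 3: [1, 0, 0, 0]; row 4: [0, -1, 0, 0]; rho(e23) = rho(e2)rho(e3) = row 1: [-I, 0, 0, 0]; row 2: [0, I, 0, 0]; row 3: [0, 0, -I, 0]; row 4: [0, 0, 0, I].
M = (-3/2)*rho(e1) + (-7/6)*rho(e13) + (1/2)*rho(e14) + (4/5)*rho(e23), summed entrywise:
Answer: row 1: [-3/2 - 4*I/5, 0, 1/2, 7*I/6]; row 2: [0, -3/2 + 4*I/5, -7*I/6, -1/2]; row 3: [1/2, 7*I/6, 3/2 - 4*I/5, 0]; row 4: [-7*I/6, -1/2, 0, 3/2 + 4*I/5]


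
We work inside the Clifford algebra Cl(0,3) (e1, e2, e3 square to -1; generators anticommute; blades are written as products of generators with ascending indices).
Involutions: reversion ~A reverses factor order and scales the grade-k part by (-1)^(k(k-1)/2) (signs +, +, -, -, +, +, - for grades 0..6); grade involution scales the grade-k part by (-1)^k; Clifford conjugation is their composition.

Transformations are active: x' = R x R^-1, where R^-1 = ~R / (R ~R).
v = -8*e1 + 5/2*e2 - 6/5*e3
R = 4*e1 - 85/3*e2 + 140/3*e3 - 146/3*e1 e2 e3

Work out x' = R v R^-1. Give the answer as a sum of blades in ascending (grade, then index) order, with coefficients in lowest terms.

~R = 4*e1 - 85/3*e2 + 140/3*e3 + 146/3*e1 e2 e3, and R ~R = -5365, so R^-1 = ~R / (-5365).
R v = 953/6 - 4126/15*e1 e2 + 3703/15*e1 e3 - 472*e2 e3
Answer: -4/5*e1 - 9807/1850*e2 - 6062/925*e3


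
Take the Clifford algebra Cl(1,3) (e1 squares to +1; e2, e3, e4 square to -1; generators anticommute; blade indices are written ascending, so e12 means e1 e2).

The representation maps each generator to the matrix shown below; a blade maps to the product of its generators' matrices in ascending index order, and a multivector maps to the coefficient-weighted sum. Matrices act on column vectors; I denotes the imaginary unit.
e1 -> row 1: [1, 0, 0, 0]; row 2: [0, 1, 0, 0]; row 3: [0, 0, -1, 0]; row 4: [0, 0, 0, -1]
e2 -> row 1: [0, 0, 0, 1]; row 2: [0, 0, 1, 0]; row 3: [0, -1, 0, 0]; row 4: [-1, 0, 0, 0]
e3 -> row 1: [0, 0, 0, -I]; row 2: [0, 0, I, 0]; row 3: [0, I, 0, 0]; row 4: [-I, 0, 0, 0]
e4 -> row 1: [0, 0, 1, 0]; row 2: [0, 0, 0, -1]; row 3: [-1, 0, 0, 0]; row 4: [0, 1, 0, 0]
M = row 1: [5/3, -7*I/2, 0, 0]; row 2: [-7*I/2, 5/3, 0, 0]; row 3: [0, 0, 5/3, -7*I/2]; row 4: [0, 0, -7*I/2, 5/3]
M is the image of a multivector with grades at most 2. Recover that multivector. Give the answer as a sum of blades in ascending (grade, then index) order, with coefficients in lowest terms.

Method: the blade images are trace-orthogonal — tr(rho(e_A) rho(e_B)^-1) = 4 if A = B and 0 otherwise — and rho(e_A)^-1 = (e_A)^2 * rho(e_A) with (e_A)^2 = +1 or -1, so the coefficient of e_A in the preimage is (e_A)^2 * tr(M rho(e_A))/4.
Nonzero projections over blades of grade <= 2: 1: (1)^2 = +1, tr(M 1) = 20/3, coefficient 5/3; e34: (e34)^2 = -1, tr(M rho(e34)) = -14, coefficient 7/2. Every other blade of grade <= 2 projects to 0.
Answer: 5/3 + 7/2*e34


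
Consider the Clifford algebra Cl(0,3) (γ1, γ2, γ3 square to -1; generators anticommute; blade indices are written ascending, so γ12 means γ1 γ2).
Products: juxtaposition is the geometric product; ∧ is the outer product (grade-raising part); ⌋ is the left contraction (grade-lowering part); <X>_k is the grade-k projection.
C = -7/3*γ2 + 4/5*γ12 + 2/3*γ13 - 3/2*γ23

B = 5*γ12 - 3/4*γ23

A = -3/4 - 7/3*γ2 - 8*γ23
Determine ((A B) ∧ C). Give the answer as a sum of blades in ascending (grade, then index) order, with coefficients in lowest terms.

step 1: -6 - 35/3*γ1 - 7/4*γ3 - 15/4*γ12 - 40*γ13 + 9/16*γ23
step 2: 14*γ2 + 1009/45*γ12 - 4*γ13 + 59/12*γ23 - 2317/30*γ123
Answer: 14*γ2 + 1009/45*γ12 - 4*γ13 + 59/12*γ23 - 2317/30*γ123


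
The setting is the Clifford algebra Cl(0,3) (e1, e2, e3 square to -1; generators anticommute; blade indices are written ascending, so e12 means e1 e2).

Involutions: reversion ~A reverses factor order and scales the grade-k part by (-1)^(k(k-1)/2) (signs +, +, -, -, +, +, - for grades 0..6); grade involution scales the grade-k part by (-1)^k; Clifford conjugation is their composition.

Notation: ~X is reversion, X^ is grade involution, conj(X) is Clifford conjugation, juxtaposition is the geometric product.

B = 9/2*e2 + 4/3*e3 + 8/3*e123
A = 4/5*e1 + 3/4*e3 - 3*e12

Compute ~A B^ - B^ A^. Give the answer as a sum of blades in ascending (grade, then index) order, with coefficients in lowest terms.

first term: 1 + 27/2*e1 + 8*e3 - 8/5*e12 - 16/15*e13 + 661/120*e23 - 4*e123
second term: -1 + 27/2*e1 - 8*e3 - 28/5*e12 - 16/15*e13 + 149/120*e23 + 4*e123
Answer: 2 + 16*e3 + 4*e12 + 64/15*e23 - 8*e123


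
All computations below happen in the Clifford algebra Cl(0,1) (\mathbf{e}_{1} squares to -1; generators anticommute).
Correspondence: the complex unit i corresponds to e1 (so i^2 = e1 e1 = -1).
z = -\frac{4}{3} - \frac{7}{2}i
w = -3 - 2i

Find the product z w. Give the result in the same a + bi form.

In blades: z = -\frac{4}{3} - \frac{7}{2} e_{1}, w = -3 - 2 e_{1}.
Distribute z over w term by term (generator squares from the signature, products reordered to ascending indices): (-\frac{4}{3})*w = 4 + \frac{8}{3} e_{1}; (-\frac{7}{2} e_{1})*w = -7 + \frac{21}{2} e_{1}.
Sum: -3 + \frac{79}{6} e_{1}; translating back through the correspondence:
Answer: -3 + \frac{79}{6}i


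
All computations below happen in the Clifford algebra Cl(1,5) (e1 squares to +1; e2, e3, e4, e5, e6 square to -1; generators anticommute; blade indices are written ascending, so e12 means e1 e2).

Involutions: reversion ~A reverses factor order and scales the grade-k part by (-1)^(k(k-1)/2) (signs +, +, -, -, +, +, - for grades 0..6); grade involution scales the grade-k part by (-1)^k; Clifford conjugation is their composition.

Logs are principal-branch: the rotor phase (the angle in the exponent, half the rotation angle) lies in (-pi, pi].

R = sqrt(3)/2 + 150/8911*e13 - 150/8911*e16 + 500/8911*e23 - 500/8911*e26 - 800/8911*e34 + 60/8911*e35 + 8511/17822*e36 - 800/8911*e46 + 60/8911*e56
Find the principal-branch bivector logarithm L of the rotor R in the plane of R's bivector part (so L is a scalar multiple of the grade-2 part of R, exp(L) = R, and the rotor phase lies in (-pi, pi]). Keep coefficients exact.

The scalar part of R is sqrt(3)/2, which pins the rotor phase on the principal branch; dividing the bivector part by the sine of that phase recovers the unit plane, and L is the phase times that plane.
Concretely: cos(phase) = sqrt(3)/2 gives phase = ±pi/6, and since phase/sin(phase) is even the sign is immaterial: L = (phase/sin(phase)) * <R>_2 = (pi/3) * <R>_2.
Answer: 50*pi/8911*e13 - 50*pi/8911*e16 + 500*pi/26733*e23 - 500*pi/26733*e26 - 800*pi/26733*e34 + 20*pi/8911*e35 + 2837*pi/17822*e36 - 800*pi/26733*e46 + 20*pi/8911*e56
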